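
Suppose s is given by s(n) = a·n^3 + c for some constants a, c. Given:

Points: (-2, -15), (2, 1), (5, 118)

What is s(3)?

From s(-2) = -15 and s(2) = 1: -8a + c = -15 and 8a + c = 1.
Subtracting: 16a = 16, so a = 1; then c = -15 − 1·(-8) = -7.
So s(n) = 1n³ − 7, and s(3) = 20.

20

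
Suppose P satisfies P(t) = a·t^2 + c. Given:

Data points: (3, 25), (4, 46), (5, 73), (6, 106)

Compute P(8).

From P(3) = 25 and P(4) = 46: 9a + c = 25 and 16a + c = 46.
Subtracting: 7a = 21, so a = 3; then c = 25 − 3·9 = -2.
So P(t) = 3t² − 2, and P(8) = 190.

190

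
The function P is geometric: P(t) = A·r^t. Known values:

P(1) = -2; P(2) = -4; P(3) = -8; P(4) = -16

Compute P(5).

Consecutive ratio: -4/(-2) = 2, and -8/(-4) = 2, so r = 2.
Then A·2^1 = -2 gives A = -1, and P(t) = -1·2^t.
P(5) = -1·2^5 = -32.

-32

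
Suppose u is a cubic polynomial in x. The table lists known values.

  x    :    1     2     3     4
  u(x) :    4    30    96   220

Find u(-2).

Write u(x) = ax³ + bx² + cx + d; the 4 given values yield a linear system in the 4 coefficients.
Solving, u(x) = 3x³ + 2x² - x.
Then u(-2) = -14.

-14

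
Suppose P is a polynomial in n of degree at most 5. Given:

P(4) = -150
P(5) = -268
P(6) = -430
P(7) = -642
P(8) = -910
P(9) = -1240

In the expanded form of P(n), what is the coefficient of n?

Write P(n) = an^5 + bn^4 + cn³ + dn² + en + p; the 6 given values yield a linear system in the 6 coefficients.
Solving, the top 2 coefficients vanish, and P(n) = -n³ - 7n² + 6n + 2.
The coefficient of n is 6.

6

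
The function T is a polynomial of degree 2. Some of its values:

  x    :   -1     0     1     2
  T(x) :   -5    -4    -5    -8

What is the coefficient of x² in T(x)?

Write T(x) = ax² + bx + c; the 4 given values yield a linear system in the 3 coefficients.
Solving, T(x) = -x² - 4.
The coefficient of x² is -1.

-1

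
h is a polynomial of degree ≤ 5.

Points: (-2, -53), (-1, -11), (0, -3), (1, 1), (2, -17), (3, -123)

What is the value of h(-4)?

-599

First differences: 42, 8, 4, -18, -106. Second differences: -34, -4, -22, -88. Third differences: 30, -18, -66. Fourth differences: -48, -48.
Level-4 differences are constant, so h has degree 4.
Fitting a degree-4 polynomial gives h(m) = -2m^4 + m³ + 5m - 3.
Then h(-4) = -599.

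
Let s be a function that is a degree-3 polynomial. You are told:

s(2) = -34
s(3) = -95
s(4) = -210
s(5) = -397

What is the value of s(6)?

-674

Write s(k) = ak³ + bk² + ck + d; the 4 given values yield a linear system in the 4 coefficients.
Solving, s(k) = -3k³ - 4k - 2.
Then s(6) = -674.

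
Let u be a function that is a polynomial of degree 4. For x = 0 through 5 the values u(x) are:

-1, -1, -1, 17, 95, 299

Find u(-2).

47

First differences: 0, 0, 18, 78, 204. Second differences: 0, 18, 60, 126. Third differences: 18, 42, 66. Fourth differences: 24, 24.
Level-4 differences are constant, so u has degree 4.
Fitting a degree-4 polynomial gives u(x) = x^4 - 3x³ + 2x² - 1.
Then u(-2) = 47.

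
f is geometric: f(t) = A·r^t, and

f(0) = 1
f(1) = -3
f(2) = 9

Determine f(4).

Consecutive ratio: -3/1 = -3, and 9/(-3) = -3, so r = -3.
Then A·(-3)^0 = 1 gives A = 1, and f(t) = 1·(-3)^t.
f(4) = 1·(-3)^4 = 81.

81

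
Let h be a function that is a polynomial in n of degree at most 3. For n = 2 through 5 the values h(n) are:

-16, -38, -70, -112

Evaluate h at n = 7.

First differences: -22, -32, -42. Second differences: -10, -10.
Level-2 differences are constant, so h has degree 2.
Fitting a degree-2 polynomial gives h(n) = -5n² + 3n - 2.
Then h(7) = -226.

-226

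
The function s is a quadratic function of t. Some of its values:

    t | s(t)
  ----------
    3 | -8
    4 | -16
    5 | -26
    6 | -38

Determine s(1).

2

First differences: -8, -10, -12. Second differences: -2, -2.
Level-2 differences are constant, so s has degree 2.
Fitting a degree-2 polynomial gives s(t) = -t² - t + 4.
Then s(1) = 2.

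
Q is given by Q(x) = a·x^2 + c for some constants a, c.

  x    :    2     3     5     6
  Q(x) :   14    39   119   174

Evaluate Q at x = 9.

399

From Q(2) = 14 and Q(3) = 39: 4a + c = 14 and 9a + c = 39.
Subtracting: 5a = 25, so a = 5; then c = 14 − 5·4 = -6.
So Q(x) = 5x² − 6, and Q(9) = 399.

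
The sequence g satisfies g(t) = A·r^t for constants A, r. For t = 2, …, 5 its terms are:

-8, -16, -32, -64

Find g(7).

Consecutive ratio: -16/(-8) = 2, and -32/(-16) = 2, so r = 2.
Then A·2^2 = -8 gives A = -2, and g(t) = -2·2^t.
g(7) = -2·2^7 = -256.

-256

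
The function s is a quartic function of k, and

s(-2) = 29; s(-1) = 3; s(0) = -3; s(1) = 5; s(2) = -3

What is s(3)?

-81

Write s(k) = ak^4 + bk³ + ck² + dk + e; the 5 given values yield a linear system in the 5 coefficients.
Solving, s(k) = -k^4 - 3k³ + 8k² + 4k - 3.
Then s(3) = -81.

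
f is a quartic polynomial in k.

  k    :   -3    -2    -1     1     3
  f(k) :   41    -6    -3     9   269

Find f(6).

Write f(k) = ak^4 + bk³ + ck² + dk + e; the 5 given values yield a linear system in the 5 coefficients.
Solving, f(k) = 2k^4 + 4k³ - k² + 2k + 2.
Then f(6) = 3434.

3434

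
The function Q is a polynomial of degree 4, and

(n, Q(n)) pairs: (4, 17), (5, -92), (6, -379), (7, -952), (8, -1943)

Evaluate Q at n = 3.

Write Q(n) = an^4 + bn³ + cn² + dn + e; the 5 given values yield a linear system in the 5 coefficients.
Solving, Q(n) = -n^4 + 4n³ + 2n² - 2n - 7.
Then Q(3) = 32.

32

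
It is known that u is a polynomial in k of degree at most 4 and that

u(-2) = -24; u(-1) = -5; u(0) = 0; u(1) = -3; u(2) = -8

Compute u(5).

25

First differences: 19, 5, -3, -5. Second differences: -14, -8, -2. Third differences: 6, 6.
Level-3 differences are constant, so u has degree 3.
Fitting a degree-3 polynomial gives u(k) = k³ - 4k².
Then u(5) = 25.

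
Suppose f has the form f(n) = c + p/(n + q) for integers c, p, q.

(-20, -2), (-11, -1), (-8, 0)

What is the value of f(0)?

-12

(f(n) − c)(n + q) = p for each data point; the three points give a linear system in c and q, then p follows.
Solving: c = -3, q = 2, p = -18, so f(n) = -3 − 18/(n + 2).
Then f(0) = -3 − 18/2 = -12.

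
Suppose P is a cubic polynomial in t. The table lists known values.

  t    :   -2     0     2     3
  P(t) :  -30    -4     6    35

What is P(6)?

362

Write P(t) = at³ + bt² + ct + d; the 4 given values yield a linear system in the 4 coefficients.
Solving, P(t) = 2t³ - 2t² + t - 4.
Then P(6) = 362.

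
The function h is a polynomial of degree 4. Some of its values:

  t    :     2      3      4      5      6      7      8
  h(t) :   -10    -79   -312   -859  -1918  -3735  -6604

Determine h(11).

First differences: -69, -233, -547, -1059, -1817, -2869. Second differences: -164, -314, -512, -758, -1052. Third differences: -150, -198, -246, -294. Fourth differences: -48, -48, -48.
Level-4 differences are constant, so h has degree 4.
Fitting a degree-4 polynomial gives h(t) = -2t^4 + 3t³ + t² - t - 4.
Then h(11) = -25183.

-25183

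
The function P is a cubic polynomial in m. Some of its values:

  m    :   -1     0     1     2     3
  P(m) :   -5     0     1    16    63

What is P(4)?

160

Write P(m) = am³ + bm² + cm + d; the 5 given values yield a linear system in the 4 coefficients.
Solving, P(m) = 3m³ - 2m².
Then P(4) = 160.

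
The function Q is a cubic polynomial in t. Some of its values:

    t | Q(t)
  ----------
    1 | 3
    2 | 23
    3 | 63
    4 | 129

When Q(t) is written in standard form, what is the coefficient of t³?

Write Q(t) = at³ + bt² + ct + d; the 4 given values yield a linear system in the 4 coefficients.
Solving, Q(t) = t³ + 4t² + t - 3.
The coefficient of t³ is 1.

1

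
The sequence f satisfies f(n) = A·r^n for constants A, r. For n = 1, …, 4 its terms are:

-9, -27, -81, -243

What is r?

Consecutive ratio: -27/(-9) = 3, and -81/(-27) = 3, so r = 3.
Then A·3^1 = -9 gives A = -3, and f(n) = -3·3^n.

3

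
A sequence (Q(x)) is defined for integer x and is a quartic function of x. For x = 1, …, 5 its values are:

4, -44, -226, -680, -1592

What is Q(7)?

Write Q(x) = ax^4 + bx³ + cx² + dx + e; the 5 given values yield a linear system in the 5 coefficients.
Solving, Q(x) = -2x^4 - 3x³ + x² + 8.
Then Q(7) = -5774.

-5774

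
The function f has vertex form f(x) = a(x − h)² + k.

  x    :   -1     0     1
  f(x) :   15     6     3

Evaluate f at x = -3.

First differences -9, -3; second difference 6 = 2a, so a = 3.
Expanding, the x-coefficient is −2ah = -6h; matching it to the data gives h = 1, and then k = 3.
So f(x) = 3(x − 1)² + 3.
f(-3) = 3·(-4)² + 3 = 51.

51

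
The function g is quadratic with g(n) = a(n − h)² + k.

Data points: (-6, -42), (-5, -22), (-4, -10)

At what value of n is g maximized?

-3

First differences 20, 12; second difference -8 = 2a, so a = -4.
Expanding, the n-coefficient is −2ah = 8h; matching it to the data gives h = -3, and then k = -6.
So g(n) = -4(n + 3)² − 6.
Hence h = -3.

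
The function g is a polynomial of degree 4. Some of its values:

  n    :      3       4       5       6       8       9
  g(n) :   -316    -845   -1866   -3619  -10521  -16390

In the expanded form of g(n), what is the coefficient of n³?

Write g(n) = an^4 + bn³ + cn² + dn + e; the 6 given values yield a linear system in the 5 coefficients.
Solving, g(n) = -2n^4 - 4n³ - 4n² - 3n - 1.
The coefficient of n³ is -4.

-4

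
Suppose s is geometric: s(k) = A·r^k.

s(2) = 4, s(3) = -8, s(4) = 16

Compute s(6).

Consecutive ratio: -8/4 = -2, and 16/(-8) = -2, so r = -2.
Then A·(-2)^2 = 4 gives A = 1, and s(k) = 1·(-2)^k.
s(6) = 1·(-2)^6 = 64.

64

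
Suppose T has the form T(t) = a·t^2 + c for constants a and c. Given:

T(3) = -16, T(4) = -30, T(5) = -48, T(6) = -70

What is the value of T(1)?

0

From T(3) = -16 and T(4) = -30: 9a + c = -16 and 16a + c = -30.
Subtracting: 7a = -14, so a = -2; then c = -16 − (-2)·9 = 2.
So T(t) = -2t² + 2, and T(1) = 0.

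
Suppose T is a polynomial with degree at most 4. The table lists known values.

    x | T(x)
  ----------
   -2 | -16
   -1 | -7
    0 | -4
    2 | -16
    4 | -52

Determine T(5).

Write T(x) = ax^4 + bx³ + cx² + dx + e; the 5 given values yield a linear system in the 5 coefficients.
Solving, the top 2 coefficients vanish, and T(x) = -3x² - 4.
Then T(5) = -79.

-79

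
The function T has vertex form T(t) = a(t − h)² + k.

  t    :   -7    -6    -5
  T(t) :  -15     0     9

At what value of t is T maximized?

First differences 15, 9; second difference -6 = 2a, so a = -3.
Expanding, the t-coefficient is −2ah = 6h; matching it to the data gives h = -4, and then k = 12.
So T(t) = -3(t + 4)² + 12.
Hence h = -4.

-4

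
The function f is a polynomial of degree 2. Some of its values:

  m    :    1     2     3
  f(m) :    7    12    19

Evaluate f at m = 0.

4

Write f(m) = am² + bm + c; the 3 given values yield a linear system in the 3 coefficients.
Solving, f(m) = m² + 2m + 4.
Then f(0) = 4.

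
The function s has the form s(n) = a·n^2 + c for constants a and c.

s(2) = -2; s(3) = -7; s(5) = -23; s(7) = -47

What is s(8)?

-62

From s(2) = -2 and s(3) = -7: 4a + c = -2 and 9a + c = -7.
Subtracting: 5a = -5, so a = -1; then c = -2 − (-1)·4 = 2.
So s(n) = -1n² + 2, and s(8) = -62.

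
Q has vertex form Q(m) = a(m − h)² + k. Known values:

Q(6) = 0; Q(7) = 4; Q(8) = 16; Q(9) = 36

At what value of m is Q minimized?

First differences 4, 12, 20; second difference 8 = 2a, so a = 4.
Expanding, the m-coefficient is −2ah = -8h; matching it to the data gives h = 6, and then k = 0.
So Q(m) = 4(m − 6)² + 0.
Hence h = 6.

6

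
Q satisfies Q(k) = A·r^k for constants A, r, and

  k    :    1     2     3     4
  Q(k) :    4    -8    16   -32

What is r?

Consecutive ratio: -8/4 = -2, and 16/(-8) = -2, so r = -2.
Then A·(-2)^1 = 4 gives A = -2, and Q(k) = -2·(-2)^k.

-2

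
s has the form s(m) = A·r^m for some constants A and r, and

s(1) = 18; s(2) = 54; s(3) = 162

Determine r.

Consecutive ratio: 54/18 = 3, and 162/54 = 3, so r = 3.
Then A·3^1 = 18 gives A = 6, and s(m) = 6·3^m.

3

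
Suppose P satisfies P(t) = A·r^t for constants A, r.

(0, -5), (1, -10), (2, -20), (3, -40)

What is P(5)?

-160

Consecutive ratio: -10/(-5) = 2, and -20/(-10) = 2, so r = 2.
Then A·2^0 = -5 gives A = -5, and P(t) = -5·2^t.
P(5) = -5·2^5 = -160.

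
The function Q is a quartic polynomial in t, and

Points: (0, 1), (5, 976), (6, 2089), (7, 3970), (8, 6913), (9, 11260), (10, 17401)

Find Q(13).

51208

Write Q(t) = at^4 + bt³ + ct² + dt + e; the 7 given values yield a linear system in the 5 coefficients.
Solving, Q(t) = 2t^4 - 3t³ + 4t² + 1.
Then Q(13) = 51208.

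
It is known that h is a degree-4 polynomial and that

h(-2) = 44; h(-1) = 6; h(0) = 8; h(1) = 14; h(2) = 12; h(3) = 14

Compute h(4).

56

Write h(n) = an^4 + bn³ + cn² + dn + e; the 6 given values yield a linear system in the 5 coefficients.
Solving, h(n) = n^4 - 4n³ + n² + 8n + 8.
Then h(4) = 56.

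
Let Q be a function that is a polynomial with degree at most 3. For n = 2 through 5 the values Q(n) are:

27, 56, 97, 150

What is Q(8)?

381

First differences: 29, 41, 53. Second differences: 12, 12.
Level-2 differences are constant, so Q has degree 2.
Fitting a degree-2 polynomial gives Q(n) = 6n² - n + 5.
Then Q(8) = 381.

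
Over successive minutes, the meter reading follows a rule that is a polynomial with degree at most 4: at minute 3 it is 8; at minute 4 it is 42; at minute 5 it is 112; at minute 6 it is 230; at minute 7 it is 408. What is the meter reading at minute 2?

Write the value at x as u(x).
First differences: 34, 70, 118, 178. Second differences: 36, 48, 60. Third differences: 12, 12.
Level-3 differences are constant, so u has degree 3.
Fitting a degree-3 polynomial gives u(x) = 2x³ - 6x² + 2x + 2.
Then u(2) = -2.

-2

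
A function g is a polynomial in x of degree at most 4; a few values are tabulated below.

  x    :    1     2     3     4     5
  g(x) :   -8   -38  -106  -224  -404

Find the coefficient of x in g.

Write g(x) = ax^4 + bx³ + cx² + dx + e; the 5 given values yield a linear system in the 5 coefficients.
Solving, the leading coefficient vanishes, and g(x) = -2x³ - 7x² + 5x - 4.
The coefficient of x is 5.

5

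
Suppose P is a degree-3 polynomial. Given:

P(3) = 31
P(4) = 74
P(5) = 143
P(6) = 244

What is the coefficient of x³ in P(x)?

1

Write P(x) = ax³ + bx² + cx + d; the 4 given values yield a linear system in the 4 coefficients.
Solving, P(x) = x³ + x² - x - 2.
The coefficient of x³ is 1.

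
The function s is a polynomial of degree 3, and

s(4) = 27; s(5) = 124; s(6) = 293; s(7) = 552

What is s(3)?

Write s(t) = at³ + bt² + ct + d; the 4 given values yield a linear system in the 4 coefficients.
Solving, s(t) = 3t³ - 9t² - 5t - 1.
Then s(3) = -16.

-16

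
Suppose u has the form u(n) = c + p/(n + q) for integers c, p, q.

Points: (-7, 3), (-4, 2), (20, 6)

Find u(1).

-13

(u(n) − c)(n + q) = p for each data point; the three points give a linear system in c and q, then p follows.
Solving: c = 5, q = -2, p = 18, so u(n) = 5 + 18/(n − 2).
Then u(1) = 5 + 18/(-1) = -13.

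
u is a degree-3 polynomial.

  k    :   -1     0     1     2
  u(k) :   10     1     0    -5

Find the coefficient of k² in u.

Write u(k) = ak³ + bk² + ck + d; the 4 given values yield a linear system in the 4 coefficients.
Solving, u(k) = -2k³ + 4k² - 3k + 1.
The coefficient of k² is 4.

4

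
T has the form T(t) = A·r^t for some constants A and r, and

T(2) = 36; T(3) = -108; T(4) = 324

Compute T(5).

-972

Consecutive ratio: -108/36 = -3, and 324/(-108) = -3, so r = -3.
Then A·(-3)^2 = 36 gives A = 4, and T(t) = 4·(-3)^t.
T(5) = 4·(-3)^5 = -972.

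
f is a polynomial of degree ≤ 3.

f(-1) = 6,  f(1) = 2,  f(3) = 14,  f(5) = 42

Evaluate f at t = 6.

Write f(t) = at³ + bt² + ct + d; the 4 given values yield a linear system in the 4 coefficients.
Solving, the leading coefficient vanishes, and f(t) = 2t² - 2t + 2.
Then f(6) = 62.

62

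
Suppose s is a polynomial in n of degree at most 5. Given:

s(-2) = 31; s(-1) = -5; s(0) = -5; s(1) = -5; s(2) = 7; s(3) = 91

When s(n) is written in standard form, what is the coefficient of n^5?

0

First differences: -36, 0, 0, 12, 84. Second differences: 36, 0, 12, 72. Third differences: -36, 12, 60. Fourth differences: 48, 48.
Level-4 differences are constant, so s has degree 4.
Fitting a degree-4 polynomial gives s(n) = 2n^4 - 2n³ - 2n² + 2n - 5.
The coefficient of n^5 is 0.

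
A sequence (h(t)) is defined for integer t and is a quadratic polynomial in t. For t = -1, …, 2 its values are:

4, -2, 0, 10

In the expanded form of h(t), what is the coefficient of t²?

First differences: -6, 2, 10. Second differences: 8, 8.
Level-2 differences are constant, so h has degree 2.
Fitting a degree-2 polynomial gives h(t) = 4t² - 2t - 2.
The coefficient of t² is 4.

4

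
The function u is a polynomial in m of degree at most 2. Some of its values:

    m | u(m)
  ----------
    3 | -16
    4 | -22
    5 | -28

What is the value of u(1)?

Write u(m) = am² + bm + c; the 3 given values yield a linear system in the 3 coefficients.
Solving, the leading coefficient vanishes, and u(m) = -6m + 2.
Then u(1) = -4.

-4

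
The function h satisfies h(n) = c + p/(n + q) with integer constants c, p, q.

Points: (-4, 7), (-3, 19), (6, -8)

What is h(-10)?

(h(n) − c)(n + q) = p for each data point; the three points give a linear system in c and q, then p follows.
Solving: c = -5, q = 2, p = -24, so h(n) = -5 − 24/(n + 2).
Then h(-10) = -5 − 24/(-8) = -2.

-2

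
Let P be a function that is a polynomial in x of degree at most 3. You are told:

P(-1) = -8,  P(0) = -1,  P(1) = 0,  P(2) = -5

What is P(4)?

First differences: 7, 1, -5. Second differences: -6, -6.
Level-2 differences are constant, so P has degree 2.
Fitting a degree-2 polynomial gives P(x) = -3x² + 4x - 1.
Then P(4) = -33.

-33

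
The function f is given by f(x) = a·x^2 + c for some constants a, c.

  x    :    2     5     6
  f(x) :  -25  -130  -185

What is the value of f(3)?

From f(2) = -25 and f(5) = -130: 4a + c = -25 and 25a + c = -130.
Subtracting: 21a = -105, so a = -5; then c = -25 − (-5)·4 = -5.
So f(x) = -5x² − 5, and f(3) = -50.

-50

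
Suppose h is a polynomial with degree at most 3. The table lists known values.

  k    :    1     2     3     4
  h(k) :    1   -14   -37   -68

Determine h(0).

First differences: -15, -23, -31. Second differences: -8, -8.
Level-2 differences are constant, so h has degree 2.
Fitting a degree-2 polynomial gives h(k) = -4k² - 3k + 8.
Then h(0) = 8.

8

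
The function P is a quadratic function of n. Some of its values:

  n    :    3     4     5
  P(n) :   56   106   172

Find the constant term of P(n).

Write P(n) = an² + bn + c; the 3 given values yield a linear system in the 3 coefficients.
Solving, P(n) = 8n² - 6n + 2.
The constant term is P(0) = 2.

2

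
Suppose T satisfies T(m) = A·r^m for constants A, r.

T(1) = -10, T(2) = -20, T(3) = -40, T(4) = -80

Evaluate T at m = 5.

Consecutive ratio: -20/(-10) = 2, and -40/(-20) = 2, so r = 2.
Then A·2^1 = -10 gives A = -5, and T(m) = -5·2^m.
T(5) = -5·2^5 = -160.

-160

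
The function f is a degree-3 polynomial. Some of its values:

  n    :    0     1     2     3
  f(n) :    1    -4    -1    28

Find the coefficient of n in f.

Write f(n) = an³ + bn² + cn + d; the 4 given values yield a linear system in the 4 coefficients.
Solving, f(n) = 3n³ - 5n² - 3n + 1.
The coefficient of n is -3.

-3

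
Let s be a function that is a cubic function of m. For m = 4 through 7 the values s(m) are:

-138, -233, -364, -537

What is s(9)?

Write s(m) = am³ + bm² + cm + d; the 4 given values yield a linear system in the 4 coefficients.
Solving, s(m) = -m³ - 3m² - 7m + 2.
Then s(9) = -1033.

-1033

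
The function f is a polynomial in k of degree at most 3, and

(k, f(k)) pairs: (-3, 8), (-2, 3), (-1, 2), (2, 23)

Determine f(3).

38

Write f(k) = ak³ + bk² + ck + d; the 4 given values yield a linear system in the 4 coefficients.
Solving, the leading coefficient vanishes, and f(k) = 2k² + 5k + 5.
Then f(3) = 38.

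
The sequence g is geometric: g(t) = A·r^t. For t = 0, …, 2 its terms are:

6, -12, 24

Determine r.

Consecutive ratio: -12/6 = -2, and 24/(-12) = -2, so r = -2.
Then A·(-2)^0 = 6 gives A = 6, and g(t) = 6·(-2)^t.

-2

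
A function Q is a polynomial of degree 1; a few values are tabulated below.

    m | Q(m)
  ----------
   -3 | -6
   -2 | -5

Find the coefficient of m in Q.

1

Write Q(m) = am + b; the 2 given values yield a linear system in the 2 coefficients.
Solving, Q(m) = m - 3.
The coefficient of m is 1.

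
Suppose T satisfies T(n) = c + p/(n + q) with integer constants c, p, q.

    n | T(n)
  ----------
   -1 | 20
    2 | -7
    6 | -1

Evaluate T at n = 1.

(T(n) − c)(n + q) = p for each data point; the three points give a linear system in c and q, then p follows.
Solving: c = 2, q = 0, p = -18, so T(n) = 2 − 18/(n + 0).
Then T(1) = 2 − 18/1 = -16.

-16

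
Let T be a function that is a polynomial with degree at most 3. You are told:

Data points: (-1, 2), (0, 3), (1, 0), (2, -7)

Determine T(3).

-18

Write T(t) = at³ + bt² + ct + d; the 4 given values yield a linear system in the 4 coefficients.
Solving, the leading coefficient vanishes, and T(t) = -2t² - t + 3.
Then T(3) = -18.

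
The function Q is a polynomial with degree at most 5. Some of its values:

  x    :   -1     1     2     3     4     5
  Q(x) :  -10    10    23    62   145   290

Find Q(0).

Write Q(x) = ax^5 + bx^4 + cx³ + dx² + ex + p; the 6 given values yield a linear system in the 6 coefficients.
Solving, the top 2 coefficients vanish, and Q(x) = 3x³ - 5x² + 7x + 5.
Then Q(0) = 5.

5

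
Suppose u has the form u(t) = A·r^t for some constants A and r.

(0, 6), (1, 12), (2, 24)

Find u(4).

96

Consecutive ratio: 12/6 = 2, and 24/12 = 2, so r = 2.
Then A·2^0 = 6 gives A = 6, and u(t) = 6·2^t.
u(4) = 6·2^4 = 96.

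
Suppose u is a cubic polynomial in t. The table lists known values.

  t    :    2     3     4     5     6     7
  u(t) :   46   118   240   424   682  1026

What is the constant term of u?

First differences: 72, 122, 184, 258, 344. Second differences: 50, 62, 74, 86. Third differences: 12, 12, 12.
Level-3 differences are constant, so u has degree 3.
Fitting a degree-3 polynomial gives u(t) = 2t³ + 7t² - t + 4.
The constant term is u(0) = 4.

4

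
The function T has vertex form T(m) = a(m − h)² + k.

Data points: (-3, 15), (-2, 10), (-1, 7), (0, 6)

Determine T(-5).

First differences -5, -3, -1; second difference 2 = 2a, so a = 1.
Expanding, the m-coefficient is −2ah = -2h; matching it to the data gives h = 0, and then k = 6.
So T(m) = 1(m + 0)² + 6.
T(-5) = 1·(-5)² + 6 = 31.

31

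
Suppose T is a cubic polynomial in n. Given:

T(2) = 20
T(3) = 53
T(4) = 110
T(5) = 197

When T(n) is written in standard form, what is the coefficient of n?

Write T(n) = an³ + bn² + cn + d; the 4 given values yield a linear system in the 4 coefficients.
Solving, T(n) = n³ + 3n² - n + 2.
The coefficient of n is -1.

-1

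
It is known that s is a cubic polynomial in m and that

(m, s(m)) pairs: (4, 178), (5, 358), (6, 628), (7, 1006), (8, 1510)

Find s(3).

First differences: 180, 270, 378, 504. Second differences: 90, 108, 126. Third differences: 18, 18.
Level-3 differences are constant, so s has degree 3.
Fitting a degree-3 polynomial gives s(m) = 3m³ - 3m - 2.
Then s(3) = 70.

70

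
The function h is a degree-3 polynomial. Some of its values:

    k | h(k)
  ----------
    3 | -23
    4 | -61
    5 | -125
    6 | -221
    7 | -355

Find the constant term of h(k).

Write h(k) = ak³ + bk² + ck + d; the 5 given values yield a linear system in the 4 coefficients.
Solving, h(k) = -k³ - k² + 6k - 5.
The constant term is h(0) = -5.

-5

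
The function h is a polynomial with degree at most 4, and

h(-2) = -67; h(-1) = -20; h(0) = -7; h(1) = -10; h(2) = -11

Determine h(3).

First differences: 47, 13, -3, -1. Second differences: -34, -16, 2. Third differences: 18, 18.
Level-3 differences are constant, so h has degree 3.
Extending the table by one column gives the next first difference 19, so h(3) = -11 + 19 = 8.

8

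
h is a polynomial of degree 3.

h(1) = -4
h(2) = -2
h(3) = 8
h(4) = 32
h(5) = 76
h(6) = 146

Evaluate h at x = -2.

-22

Write h(x) = ax³ + bx² + cx + d; the 6 given values yield a linear system in the 4 coefficients.
Solving, h(x) = x³ - 2x² + x - 4.
Then h(-2) = -22.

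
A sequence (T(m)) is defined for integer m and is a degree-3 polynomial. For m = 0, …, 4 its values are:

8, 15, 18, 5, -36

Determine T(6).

-250

First differences: 7, 3, -13, -41. Second differences: -4, -16, -28. Third differences: -12, -12.
Level-3 differences are constant, so T has degree 3.
Fitting a degree-3 polynomial gives T(m) = -2m³ + 4m² + 5m + 8.
Then T(6) = -250.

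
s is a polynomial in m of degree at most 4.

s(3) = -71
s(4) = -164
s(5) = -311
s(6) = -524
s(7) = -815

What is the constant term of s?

First differences: -93, -147, -213, -291. Second differences: -54, -66, -78. Third differences: -12, -12.
Level-3 differences are constant, so s has degree 3.
Fitting a degree-3 polynomial gives s(m) = -2m³ - 3m² + 2m + 4.
The constant term is s(0) = 4.

4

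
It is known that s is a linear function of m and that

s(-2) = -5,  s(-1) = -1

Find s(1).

Write s(m) = am + b; the 2 given values yield a linear system in the 2 coefficients.
Solving, s(m) = 4m + 3.
Then s(1) = 7.

7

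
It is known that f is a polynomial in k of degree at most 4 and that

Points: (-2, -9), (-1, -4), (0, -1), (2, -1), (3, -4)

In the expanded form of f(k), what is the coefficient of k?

Write f(k) = ak^4 + bk³ + ck² + dk + e; the 5 given values yield a linear system in the 5 coefficients.
Solving, the top 2 coefficients vanish, and f(k) = -k² + 2k - 1.
The coefficient of k is 2.

2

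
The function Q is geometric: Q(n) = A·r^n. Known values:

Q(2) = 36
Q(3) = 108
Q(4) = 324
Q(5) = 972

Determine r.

Consecutive ratio: 108/36 = 3, and 324/108 = 3, so r = 3.
Then A·3^2 = 36 gives A = 4, and Q(n) = 4·3^n.

3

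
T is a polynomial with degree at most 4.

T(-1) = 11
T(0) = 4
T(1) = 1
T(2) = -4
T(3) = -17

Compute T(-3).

Write T(t) = at^4 + bt³ + ct² + dt + e; the 5 given values yield a linear system in the 5 coefficients.
Solving, the leading coefficient vanishes, and T(t) = -t³ + 2t² - 4t + 4.
Then T(-3) = 61.

61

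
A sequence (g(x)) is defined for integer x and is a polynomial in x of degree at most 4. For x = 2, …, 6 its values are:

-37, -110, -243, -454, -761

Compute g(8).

First differences: -73, -133, -211, -307. Second differences: -60, -78, -96. Third differences: -18, -18.
Level-3 differences are constant, so g has degree 3.
Fitting a degree-3 polynomial gives g(x) = -3x³ - 3x² - x + 1.
Then g(8) = -1735.

-1735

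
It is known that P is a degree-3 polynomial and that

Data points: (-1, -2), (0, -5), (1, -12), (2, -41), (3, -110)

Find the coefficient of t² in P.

First differences: -3, -7, -29, -69. Second differences: -4, -22, -40. Third differences: -18, -18.
Level-3 differences are constant, so P has degree 3.
Fitting a degree-3 polynomial gives P(t) = -3t³ - 2t² - 2t - 5.
The coefficient of t² is -2.

-2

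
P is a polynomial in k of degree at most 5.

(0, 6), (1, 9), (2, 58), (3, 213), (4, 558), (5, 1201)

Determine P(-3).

33

Write P(k) = ak^5 + bk^4 + ck³ + dk² + ek + p; the 6 given values yield a linear system in the 6 coefficients.
Solving, the leading coefficient vanishes, and P(k) = k^4 + 4k³ + 4k² - 6k + 6.
Then P(-3) = 33.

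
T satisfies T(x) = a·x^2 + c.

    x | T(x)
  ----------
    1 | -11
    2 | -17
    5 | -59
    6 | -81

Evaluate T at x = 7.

-107

From T(1) = -11 and T(2) = -17: 1a + c = -11 and 4a + c = -17.
Subtracting: 3a = -6, so a = -2; then c = -11 − (-2)·1 = -9.
So T(x) = -2x² − 9, and T(7) = -107.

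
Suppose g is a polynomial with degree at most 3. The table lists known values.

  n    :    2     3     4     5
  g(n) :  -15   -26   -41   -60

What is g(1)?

-8

Write g(n) = an³ + bn² + cn + d; the 4 given values yield a linear system in the 4 coefficients.
Solving, the leading coefficient vanishes, and g(n) = -2n² - n - 5.
Then g(1) = -8.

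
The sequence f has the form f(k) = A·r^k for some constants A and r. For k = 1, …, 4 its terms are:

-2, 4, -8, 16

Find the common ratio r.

-2

Consecutive ratio: 4/(-2) = -2, and -8/4 = -2, so r = -2.
Then A·(-2)^1 = -2 gives A = 1, and f(k) = 1·(-2)^k.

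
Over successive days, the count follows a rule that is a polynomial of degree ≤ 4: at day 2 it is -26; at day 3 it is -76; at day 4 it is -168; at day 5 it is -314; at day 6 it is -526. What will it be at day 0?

Write the value at x as T(x).
First differences: -50, -92, -146, -212. Second differences: -42, -54, -66. Third differences: -12, -12.
Level-3 differences are constant, so T has degree 3.
Fitting a degree-3 polynomial gives T(x) = -2x³ - 3x² + 3x - 4.
Then T(0) = -4.

-4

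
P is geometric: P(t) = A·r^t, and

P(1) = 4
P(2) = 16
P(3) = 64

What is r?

4

Consecutive ratio: 16/4 = 4, and 64/16 = 4, so r = 4.
Then A·4^1 = 4 gives A = 1, and P(t) = 1·4^t.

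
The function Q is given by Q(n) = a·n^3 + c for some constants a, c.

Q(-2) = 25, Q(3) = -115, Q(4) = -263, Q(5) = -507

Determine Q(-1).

-3

From Q(-2) = 25 and Q(3) = -115: -8a + c = 25 and 27a + c = -115.
Subtracting: 35a = -140, so a = -4; then c = 25 − (-4)·(-8) = -7.
So Q(n) = -4n³ − 7, and Q(-1) = -3.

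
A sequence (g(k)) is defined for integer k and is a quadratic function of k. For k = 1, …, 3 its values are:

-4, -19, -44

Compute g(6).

-179

Write g(k) = ak² + bk + c; the 3 given values yield a linear system in the 3 coefficients.
Solving, g(k) = -5k² + 1.
Then g(6) = -179.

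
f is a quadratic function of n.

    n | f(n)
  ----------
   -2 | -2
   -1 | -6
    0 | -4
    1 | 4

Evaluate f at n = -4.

24

Write f(n) = an² + bn + c; the 4 given values yield a linear system in the 3 coefficients.
Solving, f(n) = 3n² + 5n - 4.
Then f(-4) = 24.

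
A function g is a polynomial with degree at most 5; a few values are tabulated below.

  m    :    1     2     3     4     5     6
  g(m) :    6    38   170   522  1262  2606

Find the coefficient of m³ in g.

0

First differences: 32, 132, 352, 740, 1344. Second differences: 100, 220, 388, 604. Third differences: 120, 168, 216. Fourth differences: 48, 48.
Level-4 differences are constant, so g has degree 4.
Fitting a degree-4 polynomial gives g(m) = 2m^4 + 2m + 2.
The coefficient of m³ is 0.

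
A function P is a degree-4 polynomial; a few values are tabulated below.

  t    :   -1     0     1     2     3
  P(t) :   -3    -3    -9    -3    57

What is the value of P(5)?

Write P(t) = at^4 + bt³ + ct² + dt + e; the 5 given values yield a linear system in the 5 coefficients.
Solving, P(t) = t^4 + t³ - 4t² - 4t - 3.
Then P(5) = 627.

627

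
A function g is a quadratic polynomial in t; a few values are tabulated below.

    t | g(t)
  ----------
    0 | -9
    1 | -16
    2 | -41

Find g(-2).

-49

Write g(t) = at² + bt + c; the 3 given values yield a linear system in the 3 coefficients.
Solving, g(t) = -9t² + 2t - 9.
Then g(-2) = -49.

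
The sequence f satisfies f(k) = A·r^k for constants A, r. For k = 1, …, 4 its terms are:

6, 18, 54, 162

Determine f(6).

Consecutive ratio: 18/6 = 3, and 54/18 = 3, so r = 3.
Then A·3^1 = 6 gives A = 2, and f(k) = 2·3^k.
f(6) = 2·3^6 = 1458.

1458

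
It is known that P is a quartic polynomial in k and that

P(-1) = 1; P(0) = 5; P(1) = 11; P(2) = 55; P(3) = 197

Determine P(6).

2171

Write P(k) = ak^4 + bk³ + ck² + dk + e; the 5 given values yield a linear system in the 5 coefficients.
Solving, P(k) = k^4 + 4k³ + k + 5.
Then P(6) = 2171.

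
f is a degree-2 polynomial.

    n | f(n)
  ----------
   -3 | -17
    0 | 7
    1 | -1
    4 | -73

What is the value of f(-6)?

Write f(n) = an² + bn + c; the 4 given values yield a linear system in the 3 coefficients.
Solving, f(n) = -4n² - 4n + 7.
Then f(-6) = -113.

-113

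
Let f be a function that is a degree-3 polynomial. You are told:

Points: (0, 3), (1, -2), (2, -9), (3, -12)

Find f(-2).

-17

Write f(m) = am³ + bm² + cm + d; the 4 given values yield a linear system in the 4 coefficients.
Solving, f(m) = m³ - 4m² - 2m + 3.
Then f(-2) = -17.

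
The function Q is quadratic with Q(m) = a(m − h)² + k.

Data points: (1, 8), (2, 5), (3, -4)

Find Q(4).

-19

First differences -3, -9; second difference -6 = 2a, so a = -3.
Expanding, the m-coefficient is −2ah = 6h; matching it to the data gives h = 1, and then k = 8.
So Q(m) = -3(m − 1)² + 8.
Q(4) = -3·3² + 8 = -19.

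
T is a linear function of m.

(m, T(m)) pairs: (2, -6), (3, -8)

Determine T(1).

-4

Write T(m) = am + b; the 2 given values yield a linear system in the 2 coefficients.
Solving, T(m) = -2m - 2.
Then T(1) = -4.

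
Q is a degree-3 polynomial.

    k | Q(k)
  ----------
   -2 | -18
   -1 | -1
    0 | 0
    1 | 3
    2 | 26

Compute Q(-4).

-172

Write Q(k) = ak³ + bk² + ck + d; the 5 given values yield a linear system in the 4 coefficients.
Solving, Q(k) = 3k³ + k² - k.
Then Q(-4) = -172.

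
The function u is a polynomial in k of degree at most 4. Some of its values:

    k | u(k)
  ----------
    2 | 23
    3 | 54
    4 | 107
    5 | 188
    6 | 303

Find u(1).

8

Write u(k) = ak^4 + bk³ + ck² + dk + e; the 5 given values yield a linear system in the 5 coefficients.
Solving, the leading coefficient vanishes, and u(k) = k³ + 2k² + 2k + 3.
Then u(1) = 8.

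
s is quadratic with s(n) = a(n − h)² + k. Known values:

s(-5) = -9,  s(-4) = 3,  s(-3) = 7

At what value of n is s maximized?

First differences 12, 4; second difference -8 = 2a, so a = -4.
Expanding, the n-coefficient is −2ah = 8h; matching it to the data gives h = -3, and then k = 7.
So s(n) = -4(n + 3)² + 7.
Hence h = -3.

-3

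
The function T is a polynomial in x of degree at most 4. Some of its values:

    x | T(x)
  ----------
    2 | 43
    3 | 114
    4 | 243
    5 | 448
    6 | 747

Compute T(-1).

-2

First differences: 71, 129, 205, 299. Second differences: 58, 76, 94. Third differences: 18, 18.
Level-3 differences are constant, so T has degree 3.
Fitting a degree-3 polynomial gives T(x) = 3x³ + 2x² + 4x + 3.
Then T(-1) = -2.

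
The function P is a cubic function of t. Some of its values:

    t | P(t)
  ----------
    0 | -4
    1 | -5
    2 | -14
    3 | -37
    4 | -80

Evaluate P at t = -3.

Write P(t) = at³ + bt² + ct + d; the 5 given values yield a linear system in the 4 coefficients.
Solving, P(t) = -t³ - t² + t - 4.
Then P(-3) = 11.

11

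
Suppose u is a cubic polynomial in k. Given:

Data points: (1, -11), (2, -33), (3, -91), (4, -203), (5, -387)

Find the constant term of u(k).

First differences: -22, -58, -112, -184. Second differences: -36, -54, -72. Third differences: -18, -18.
Level-3 differences are constant, so u has degree 3.
Fitting a degree-3 polynomial gives u(k) = -3k³ - k - 7.
The constant term is u(0) = -7.

-7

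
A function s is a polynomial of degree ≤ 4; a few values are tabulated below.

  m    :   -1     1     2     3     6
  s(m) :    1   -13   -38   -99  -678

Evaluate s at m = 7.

Write s(m) = am^4 + bm³ + cm² + dm + e; the 5 given values yield a linear system in the 5 coefficients.
Solving, the leading coefficient vanishes, and s(m) = -3m³ - 4m - 6.
Then s(7) = -1063.

-1063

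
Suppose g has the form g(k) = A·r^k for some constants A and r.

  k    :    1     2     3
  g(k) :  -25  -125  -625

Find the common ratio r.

5

Consecutive ratio: -125/(-25) = 5, and -625/(-125) = 5, so r = 5.
Then A·5^1 = -25 gives A = -5, and g(k) = -5·5^k.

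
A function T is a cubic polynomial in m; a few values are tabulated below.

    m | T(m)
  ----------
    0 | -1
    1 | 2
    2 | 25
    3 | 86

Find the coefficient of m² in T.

1

Write T(m) = am³ + bm² + cm + d; the 4 given values yield a linear system in the 4 coefficients.
Solving, T(m) = 3m³ + m² - m - 1.
The coefficient of m² is 1.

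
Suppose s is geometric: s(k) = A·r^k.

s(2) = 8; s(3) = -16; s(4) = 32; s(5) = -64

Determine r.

-2

Consecutive ratio: -16/8 = -2, and 32/(-16) = -2, so r = -2.
Then A·(-2)^2 = 8 gives A = 2, and s(k) = 2·(-2)^k.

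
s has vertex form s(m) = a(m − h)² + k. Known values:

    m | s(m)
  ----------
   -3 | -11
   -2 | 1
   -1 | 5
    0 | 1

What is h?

-1

First differences 12, 4, -4; second difference -8 = 2a, so a = -4.
Expanding, the m-coefficient is −2ah = 8h; matching it to the data gives h = -1, and then k = 5.
So s(m) = -4(m + 1)² + 5.
Hence h = -1.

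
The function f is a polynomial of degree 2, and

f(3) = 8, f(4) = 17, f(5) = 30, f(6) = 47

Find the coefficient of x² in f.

2

First differences: 9, 13, 17. Second differences: 4, 4.
Level-2 differences are constant, so f has degree 2.
Fitting a degree-2 polynomial gives f(x) = 2x² - 5x + 5.
The coefficient of x² is 2.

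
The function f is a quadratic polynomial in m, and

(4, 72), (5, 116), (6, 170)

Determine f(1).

Write f(m) = am² + bm + c; the 3 given values yield a linear system in the 3 coefficients.
Solving, f(m) = 5m² - m - 4.
Then f(1) = 0.

0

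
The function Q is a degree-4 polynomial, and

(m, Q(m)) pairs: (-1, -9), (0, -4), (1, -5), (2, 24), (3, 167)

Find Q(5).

1371

Write Q(m) = am^4 + bm³ + cm² + dm + e; the 5 given values yield a linear system in the 5 coefficients.
Solving, Q(m) = 2m^4 + 2m³ - 5m² - 4.
Then Q(5) = 1371.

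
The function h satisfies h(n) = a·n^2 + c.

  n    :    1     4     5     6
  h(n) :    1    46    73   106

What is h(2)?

From h(1) = 1 and h(4) = 46: 1a + c = 1 and 16a + c = 46.
Subtracting: 15a = 45, so a = 3; then c = 1 − 3·1 = -2.
So h(n) = 3n² − 2, and h(2) = 10.

10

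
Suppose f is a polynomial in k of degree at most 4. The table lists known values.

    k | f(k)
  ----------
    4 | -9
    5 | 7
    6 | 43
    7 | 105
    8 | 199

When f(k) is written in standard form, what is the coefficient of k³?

Write f(k) = ak^4 + bk³ + ck² + dk + e; the 5 given values yield a linear system in the 5 coefficients.
Solving, the leading coefficient vanishes, and f(k) = k³ - 5k² + 7.
The coefficient of k³ is 1.

1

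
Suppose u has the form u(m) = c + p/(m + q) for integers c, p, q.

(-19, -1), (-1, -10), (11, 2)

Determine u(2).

20

(u(m) − c)(m + q) = p for each data point; the three points give a linear system in c and q, then p follows.
Solving: c = 0, q = -1, p = 20, so u(m) = 20/(m − 1).
Then u(2) = 0 + 20/1 = 20.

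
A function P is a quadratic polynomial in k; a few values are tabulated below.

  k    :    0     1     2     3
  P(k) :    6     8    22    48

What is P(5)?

136

First differences: 2, 14, 26. Second differences: 12, 12.
Level-2 differences are constant, so P has degree 2.
Fitting a degree-2 polynomial gives P(k) = 6k² - 4k + 6.
Then P(5) = 136.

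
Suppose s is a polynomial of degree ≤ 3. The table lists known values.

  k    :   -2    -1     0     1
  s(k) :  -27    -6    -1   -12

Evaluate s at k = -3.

First differences: 21, 5, -11. Second differences: -16, -16.
Level-2 differences are constant, so s has degree 2.
Fitting a degree-2 polynomial gives s(k) = -8k² - 3k - 1.
Then s(-3) = -64.

-64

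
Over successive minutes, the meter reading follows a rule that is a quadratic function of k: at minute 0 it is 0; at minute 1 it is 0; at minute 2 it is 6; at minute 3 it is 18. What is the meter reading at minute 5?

Write the value at k as g(k).
First differences: 0, 6, 12. Second differences: 6, 6.
Level-2 differences are constant, so g has degree 2.
Fitting a degree-2 polynomial gives g(k) = 3k² - 3k.
Then g(5) = 60.

60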